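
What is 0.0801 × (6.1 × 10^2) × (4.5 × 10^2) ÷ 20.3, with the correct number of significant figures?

0.0801 × (6.1 × 10^2) × (4.5 × 10^2) ÷ 20.3 = 1083.12561576…
Multiplication/division keeps the fewest significant figures: 0.0801 → 3 s.f., 6.1 × 10^2 → 2 s.f., 4.5 × 10^2 → 2 s.f., 20.3 → 3 s.f.; limit is 2.
Rounded to 2 significant figures: 1.1 × 10^3.

1.1 × 10^3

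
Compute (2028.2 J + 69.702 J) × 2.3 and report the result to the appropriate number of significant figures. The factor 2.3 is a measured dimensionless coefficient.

4.8 × 10^3 J

2028.2 J + 69.702 J = 2097.902 J; the sum is limited to 1 decimal place (5 s.f.).
Carrying full precision, 2097.902 × 2.3 = 4825.1746 J; 2.3 has 2 s.f., so the result keeps min(5, 2) = 2 s.f.
Rounded to 2 significant figures: 4.8 × 10^3 J.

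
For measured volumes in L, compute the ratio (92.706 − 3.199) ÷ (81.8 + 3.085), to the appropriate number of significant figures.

1.05

92.706 − 3.199 = 89.507, limited to 3 d.p. → 5 s.f.; 81.8 + 3.085 = 84.885, limited to 1 d.p. → 3 s.f.
Carrying full precision, 89.507 ÷ 84.885 = 1.05445013842…; keep min(5, 3) = 3 s.f.
Rounded to 3 significant figures: 1.05.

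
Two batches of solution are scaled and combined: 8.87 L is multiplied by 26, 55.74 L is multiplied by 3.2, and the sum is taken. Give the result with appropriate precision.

8.87 × 26 = 230.62 → 2.3 × 10² L (2 s.f., last digit at the 10^1 place).
55.74 × 3.2 = 178.368 → 1.8 × 10² L (2 s.f., last digit at the 10^1 place).
Sum: 408.988 L; keep the coarser place, 10^1.
Result: 4.1 × 10² L.

4.1 × 10² L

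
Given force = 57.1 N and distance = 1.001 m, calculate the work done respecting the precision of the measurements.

work done = 57.1 N × 1.001 m = 57.1571 J.
57.1 has 3 significant figures; 1.001 has 4.
Division/multiplication keeps the fewest: 3 significant figures.
Rounded: 57.2 J.

57.2 J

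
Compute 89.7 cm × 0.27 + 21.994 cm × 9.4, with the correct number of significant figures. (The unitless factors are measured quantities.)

2.3 × 10² cm

89.7 × 0.27 = 24.219 → 24 cm (2 s.f., last digit at the 10^0 place).
21.994 × 9.4 = 206.7436 → 2.1 × 10² cm (2 s.f., last digit at the 10^1 place).
Sum: 230.9626 cm; keep the coarser place, 10^1.
Result: 2.3 × 10² cm.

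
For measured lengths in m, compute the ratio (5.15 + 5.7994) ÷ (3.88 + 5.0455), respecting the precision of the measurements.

5.15 + 5.7994 = 10.9494, limited to 2 d.p. → 4 s.f.; 3.88 + 5.0455 = 8.9255, limited to 2 d.p. → 3 s.f.
Carrying full precision, 10.9494 ÷ 8.9255 = 1.22675480365…; keep min(4, 3) = 3 s.f.
Rounded to 3 significant figures: 1.23.

1.23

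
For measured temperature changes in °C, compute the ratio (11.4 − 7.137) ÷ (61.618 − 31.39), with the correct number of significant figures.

11.4 − 7.137 = 4.263, limited to 1 d.p. → 2 s.f.; 61.618 − 31.39 = 30.228, limited to 2 d.p. → 4 s.f.
Carrying full precision, 4.263 ÷ 30.228 = 0.141028185788…; keep min(2, 4) = 2 s.f.
Rounded to 2 significant figures: 0.14.

0.14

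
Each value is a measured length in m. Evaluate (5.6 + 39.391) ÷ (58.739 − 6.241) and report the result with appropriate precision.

0.857

5.6 + 39.391 = 44.991, limited to 1 d.p. → 3 s.f.; 58.739 − 6.241 = 52.498, limited to 3 d.p. → 5 s.f.
Carrying full precision, 44.991 ÷ 52.498 = 0.857004076346…; keep min(3, 5) = 3 s.f.
Rounded to 3 significant figures: 0.857.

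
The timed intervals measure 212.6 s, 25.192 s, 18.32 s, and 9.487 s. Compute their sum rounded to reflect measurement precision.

265.6 s

212.6 s + 25.192 s + 18.32 s + 9.487 s = 265.599 s.
Addition/subtraction keeps the fewest decimal places: 212.6 → 1 decimal place, 25.192 → 3 decimal places, 18.32 → 2 decimal places, 9.487 → 3 decimal places; limit is 1.
Rounded to 1 decimal place: 265.6 s.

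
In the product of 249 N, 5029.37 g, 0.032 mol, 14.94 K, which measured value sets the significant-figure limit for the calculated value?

249 N → 3 s.f.; 5029.37 g → 6 s.f.; 0.032 mol → 2 s.f.; 14.94 K → 4 s.f.
The fewest is 2 significant figures, from 0.032 mol.

0.032 mol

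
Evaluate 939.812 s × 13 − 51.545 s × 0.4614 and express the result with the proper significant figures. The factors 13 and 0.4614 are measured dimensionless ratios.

1.2 × 10⁴ s

939.812 × 13 = 12217.556 → 1.2 × 10⁴ s (2 s.f., last digit at the 10^3 place).
51.545 × 0.4614 = 23.782863 → 23.78 s (4 s.f., last digit at the 10^-2 place).
Difference: 12193.773137 s; keep the coarser place, 10^3.
Result: 1.2 × 10⁴ s.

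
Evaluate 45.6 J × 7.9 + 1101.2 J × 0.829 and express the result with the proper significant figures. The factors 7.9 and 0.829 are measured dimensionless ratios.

45.6 × 7.9 = 360.24 → 3.6 × 10² J (2 s.f., last digit at the 10^1 place).
1101.2 × 0.829 = 912.8948 → 913 J (3 s.f., last digit at the 10^0 place).
Sum: 1273.1348 J; keep the coarser place, 10^1.
Result: 1.27 × 10³ J.

1.27 × 10³ J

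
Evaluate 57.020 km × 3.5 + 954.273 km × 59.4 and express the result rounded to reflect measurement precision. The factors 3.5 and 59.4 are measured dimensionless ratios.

5.69 × 10⁴ km

57.020 × 3.5 = 199.57 → 2.0 × 10² km (2 s.f., last digit at the 10^1 place).
954.273 × 59.4 = 56683.8162 → 5.67 × 10⁴ km (3 s.f., last digit at the 10^2 place).
Sum: 56883.3862 km; keep the coarser place, 10^2.
Result: 5.69 × 10⁴ km.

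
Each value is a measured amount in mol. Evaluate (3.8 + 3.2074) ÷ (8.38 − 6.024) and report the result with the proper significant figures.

3.0

3.8 + 3.2074 = 7.0074, limited to 1 d.p. → 2 s.f.; 8.38 − 6.024 = 2.356, limited to 2 d.p. → 3 s.f.
Carrying full precision, 7.0074 ÷ 2.356 = 2.97427843803…; keep min(2, 3) = 2 s.f.
Rounded to 2 significant figures: 3.0.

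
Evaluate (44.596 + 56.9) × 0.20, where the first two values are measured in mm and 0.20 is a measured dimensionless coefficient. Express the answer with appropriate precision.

44.596 mm + 56.9 mm = 101.496 mm; the sum is limited to 1 decimal place (4 s.f.).
Carrying full precision, 101.496 × 0.20 = 20.2992 mm; 0.20 has 2 s.f., so the result keeps min(4, 2) = 2 s.f.
Rounded to 2 significant figures: 2.0 × 10^1 mm.

2.0 × 10^1 mm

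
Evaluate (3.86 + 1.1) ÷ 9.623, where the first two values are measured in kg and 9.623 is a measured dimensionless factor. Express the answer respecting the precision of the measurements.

3.86 kg + 1.1 kg = 4.96 kg; the sum is limited to 1 decimal place (2 s.f.).
Carrying full precision, 4.96 ÷ 9.623 = 0.515431778032… kg; 9.623 has 4 s.f., so the result keeps min(2, 4) = 2 s.f.
Rounded to 2 significant figures: 0.52 kg.

0.52 kg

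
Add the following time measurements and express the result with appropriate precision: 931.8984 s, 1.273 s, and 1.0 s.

934.2 s

931.8984 s + 1.273 s + 1.0 s = 934.1714 s.
Addition/subtraction keeps the fewest decimal places: 931.8984 → 4 decimal places, 1.273 → 3 decimal places, 1.0 → 1 decimal place; limit is 1.
Rounded to 1 decimal place: 934.2 s.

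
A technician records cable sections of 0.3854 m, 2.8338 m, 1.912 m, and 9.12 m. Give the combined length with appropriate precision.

14.25 m

0.3854 m + 2.8338 m + 1.912 m + 9.12 m = 14.2512 m.
Addition/subtraction keeps the fewest decimal places: 0.3854 → 4 decimal places, 2.8338 → 4 decimal places, 1.912 → 3 decimal places, 9.12 → 2 decimal places; limit is 2.
Rounded to 2 decimal places: 14.25 m.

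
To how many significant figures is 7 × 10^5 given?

7 × 10^5: in scientific notation every digit of the coefficient is significant.

1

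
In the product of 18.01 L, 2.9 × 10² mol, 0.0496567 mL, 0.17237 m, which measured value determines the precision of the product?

2.9 × 10² mol

18.01 L → 4 s.f.; 2.9 × 10² mol → 2 s.f.; 0.0496567 mL → 6 s.f.; 0.17237 m → 5 s.f.
The fewest is 2 significant figures, from 2.9 × 10² mol.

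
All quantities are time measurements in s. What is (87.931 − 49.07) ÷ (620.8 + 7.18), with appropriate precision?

0.06188

87.931 − 49.07 = 38.861, limited to 2 d.p. → 4 s.f.; 620.8 + 7.18 = 627.98, limited to 1 d.p. → 4 s.f.
Carrying full precision, 38.861 ÷ 627.98 = 0.0618825440301…; keep min(4, 4) = 4 s.f.
Rounded to 4 significant figures: 0.06188.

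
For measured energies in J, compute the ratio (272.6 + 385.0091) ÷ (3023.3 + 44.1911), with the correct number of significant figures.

272.6 + 385.0091 = 657.6091, limited to 1 d.p. → 4 s.f.; 3023.3 + 44.1911 = 3067.4911, limited to 1 d.p. → 5 s.f.
Carrying full precision, 657.6091 ÷ 3067.4911 = 0.214380116702…; keep min(4, 5) = 4 s.f.
Rounded to 4 significant figures: 0.2144.

0.2144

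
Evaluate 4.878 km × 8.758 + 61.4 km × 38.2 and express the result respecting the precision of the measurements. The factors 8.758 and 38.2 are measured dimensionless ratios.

4.878 × 8.758 = 42.721524 → 42.72 km (4 s.f., last digit at the 10^-2 place).
61.4 × 38.2 = 2345.48 → 2.35 × 10^3 km (3 s.f., last digit at the 10^1 place).
Sum: 2388.201524 km; keep the coarser place, 10^1.
Result: 2.39 × 10^3 km.

2.39 × 10^3 km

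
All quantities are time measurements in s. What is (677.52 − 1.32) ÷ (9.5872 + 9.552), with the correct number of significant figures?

677.52 − 1.32 = 676.20, limited to 2 d.p. → 5 s.f.; 9.5872 + 9.552 = 19.1392, limited to 3 d.p. → 5 s.f.
Carrying full precision, 676.20 ÷ 19.1392 = 35.3306303294…; keep min(5, 5) = 5 s.f.
Rounded to 5 significant figures: 35.331.

35.331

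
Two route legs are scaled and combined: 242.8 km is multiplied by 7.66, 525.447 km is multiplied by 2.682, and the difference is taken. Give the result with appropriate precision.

4.5 × 10² km

242.8 × 7.66 = 1859.848 → 1.86 × 10³ km (3 s.f., last digit at the 10^1 place).
525.447 × 2.682 = 1409.248854 → 1409 km (4 s.f., last digit at the 10^0 place).
Difference: 450.599146 km; keep the coarser place, 10^1.
Result: 4.5 × 10² km.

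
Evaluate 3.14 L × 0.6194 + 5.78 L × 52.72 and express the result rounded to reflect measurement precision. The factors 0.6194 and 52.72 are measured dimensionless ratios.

3.14 × 0.6194 = 1.944916 → 1.94 L (3 s.f., last digit at the 10^-2 place).
5.78 × 52.72 = 304.7216 → 3.05 × 10^2 L (3 s.f., last digit at the 10^0 place).
Sum: 306.666516 L; keep the coarser place, 10^0.
Result: 307 L.

307 L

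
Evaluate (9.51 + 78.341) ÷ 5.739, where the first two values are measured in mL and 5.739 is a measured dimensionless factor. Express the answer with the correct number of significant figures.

15.31 mL

9.51 mL + 78.341 mL = 87.851 mL; the sum is limited to 2 decimal places (4 s.f.).
Carrying full precision, 87.851 ÷ 5.739 = 15.3077191148… mL; 5.739 has 4 s.f., so the result keeps min(4, 4) = 4 s.f.
Rounded to 4 significant figures: 15.31 mL.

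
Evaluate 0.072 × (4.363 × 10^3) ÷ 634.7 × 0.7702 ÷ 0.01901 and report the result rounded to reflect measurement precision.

20.

0.072 × (4.363 × 10^3) ÷ 634.7 × 0.7702 ÷ 0.01901 = 20.0525962014…
Multiplication/division keeps the fewest significant figures: 0.072 → 2 s.f., 4.363 × 10^3 → 4 s.f., 634.7 → 4 s.f., 0.7702 → 4 s.f., 0.01901 → 4 s.f.; limit is 2.
Rounded to 2 significant figures: 20.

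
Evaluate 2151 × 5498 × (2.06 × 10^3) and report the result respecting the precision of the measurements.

2151 × 5498 × (2.06 × 10^3) = 2.436196788 × 10^10
Multiplication/division keeps the fewest significant figures: 2151 → 4 s.f., 5498 → 4 s.f., 2.06 × 10^3 → 3 s.f.; limit is 3.
Rounded to 3 significant figures: 2.44 × 10^10.

2.44 × 10^10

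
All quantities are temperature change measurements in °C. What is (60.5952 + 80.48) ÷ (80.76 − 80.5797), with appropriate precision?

60.5952 + 80.48 = 141.0752, limited to 2 d.p. → 5 s.f.; 80.76 − 80.5797 = 0.1803, limited to 2 d.p. → 2 s.f.
Carrying full precision, 141.0752 ÷ 0.1803 = 782.447032723…; keep min(5, 2) = 2 s.f.
Rounded to 2 significant figures: 7.8 × 10².

7.8 × 10²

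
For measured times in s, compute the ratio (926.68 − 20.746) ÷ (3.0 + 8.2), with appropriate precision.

80.9

926.68 − 20.746 = 905.934, limited to 2 d.p. → 5 s.f.; 3.0 + 8.2 = 11.2, limited to 1 d.p. → 3 s.f.
Carrying full precision, 905.934 ÷ 11.2 = 80.8869642857…; keep min(5, 3) = 3 s.f.
Rounded to 3 significant figures: 80.9.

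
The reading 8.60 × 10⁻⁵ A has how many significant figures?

8.60 × 10⁻⁵: in scientific notation every digit of the coefficient is significant.

3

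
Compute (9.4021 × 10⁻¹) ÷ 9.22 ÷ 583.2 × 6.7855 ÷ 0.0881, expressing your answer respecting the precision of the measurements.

0.0135

(9.4021 × 10⁻¹) ÷ 9.22 ÷ 583.2 × 6.7855 ÷ 0.0881 = 0.0134673571013…
Multiplication/division keeps the fewest significant figures: 9.4021 × 10⁻¹ → 5 s.f., 9.22 → 3 s.f., 583.2 → 4 s.f., 6.7855 → 5 s.f., 0.0881 → 3 s.f.; limit is 3.
Rounded to 3 significant figures: 0.0135.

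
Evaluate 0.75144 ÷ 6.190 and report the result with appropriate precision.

0.1214

0.75144 ÷ 6.190 = 0.121395799677…
Multiplication/division keeps the fewest significant figures: 0.75144 → 5 s.f., 6.190 → 4 s.f.; limit is 4.
Rounded to 4 significant figures: 0.1214.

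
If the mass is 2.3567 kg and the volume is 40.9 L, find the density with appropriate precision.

0.0576 kg/L

density = 2.3567 kg ÷ 40.9 L = 0.0576210268949… kg/L.
2.3567 has 5 significant figures; 40.9 has 3.
Division/multiplication keeps the fewest: 3 significant figures.
Rounded: 0.0576 kg/L.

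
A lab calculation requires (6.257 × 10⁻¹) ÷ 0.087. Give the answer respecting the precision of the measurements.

7.2

(6.257 × 10⁻¹) ÷ 0.087 = 7.19195402299…
Multiplication/division keeps the fewest significant figures: 6.257 × 10⁻¹ → 4 s.f., 0.087 → 2 s.f.; limit is 2.
Rounded to 2 significant figures: 7.2.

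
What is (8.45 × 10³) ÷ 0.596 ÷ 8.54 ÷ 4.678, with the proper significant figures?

(8.45 × 10³) ÷ 0.596 ÷ 8.54 ÷ 4.678 = 354.888855127…
Multiplication/division keeps the fewest significant figures: 8.45 × 10³ → 3 s.f., 0.596 → 3 s.f., 8.54 → 3 s.f., 4.678 → 4 s.f.; limit is 3.
Rounded to 3 significant figures: 355.

355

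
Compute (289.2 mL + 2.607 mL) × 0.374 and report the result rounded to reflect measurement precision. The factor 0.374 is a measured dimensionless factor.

109 mL

289.2 mL + 2.607 mL = 291.807 mL; the sum is limited to 1 decimal place (4 s.f.).
Carrying full precision, 291.807 × 0.374 = 109.135818 mL; 0.374 has 3 s.f., so the result keeps min(4, 3) = 3 s.f.
Rounded to 3 significant figures: 109 mL.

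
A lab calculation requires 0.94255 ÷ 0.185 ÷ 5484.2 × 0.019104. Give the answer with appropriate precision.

1.77 × 10^-5

0.94255 ÷ 0.185 ÷ 5484.2 × 0.019104 = 0.0000177477660148…
Multiplication/division keeps the fewest significant figures: 0.94255 → 5 s.f., 0.185 → 3 s.f., 5484.2 → 5 s.f., 0.019104 → 5 s.f.; limit is 3.
Rounded to 3 significant figures: 1.77 × 10^-5.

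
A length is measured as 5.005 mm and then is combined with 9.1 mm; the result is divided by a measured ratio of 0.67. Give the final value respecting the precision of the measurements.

5.005 mm + 9.1 mm = 14.105 mm; the sum is limited to 1 decimal place (3 s.f.).
Carrying full precision, 14.105 ÷ 0.67 = 21.052238806… mm; 0.67 has 2 s.f., so the result keeps min(3, 2) = 2 s.f.
Rounded to 2 significant figures: 21 mm.

21 mm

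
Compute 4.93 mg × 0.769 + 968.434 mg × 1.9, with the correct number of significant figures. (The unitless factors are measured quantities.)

4.93 × 0.769 = 3.79117 → 3.79 mg (3 s.f., last digit at the 10^-2 place).
968.434 × 1.9 = 1840.0246 → 1.8 × 10^3 mg (2 s.f., last digit at the 10^2 place).
Sum: 1843.81577 mg; keep the coarser place, 10^2.
Result: 1.8 × 10^3 mg.

1.8 × 10^3 mg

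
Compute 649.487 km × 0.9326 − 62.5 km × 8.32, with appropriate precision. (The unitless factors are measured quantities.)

86 km

649.487 × 0.9326 = 605.7115762 → 605.7 km (4 s.f., last digit at the 10^-1 place).
62.5 × 8.32 = 520 → 520. km (3 s.f., last digit at the 10^0 place).
Difference: 85.7115762 km; keep the coarser place, 10^0.
Result: 86 km.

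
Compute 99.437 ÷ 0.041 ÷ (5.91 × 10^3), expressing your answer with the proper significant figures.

0.41

99.437 ÷ 0.041 ÷ (5.91 × 10^3) = 0.41037101234…
Multiplication/division keeps the fewest significant figures: 99.437 → 5 s.f., 0.041 → 2 s.f., 5.91 × 10^3 → 3 s.f.; limit is 2.
Rounded to 2 significant figures: 0.41.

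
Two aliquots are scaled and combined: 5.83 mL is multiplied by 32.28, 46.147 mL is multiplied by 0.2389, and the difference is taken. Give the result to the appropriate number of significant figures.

5.83 × 32.28 = 188.1924 → 188 mL (3 s.f., last digit at the 10^0 place).
46.147 × 0.2389 = 11.0245183 → 11.02 mL (4 s.f., last digit at the 10^-2 place).
Difference: 177.1678817 mL; keep the coarser place, 10^0.
Result: 177 mL.

177 mL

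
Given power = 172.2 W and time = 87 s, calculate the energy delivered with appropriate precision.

energy delivered = 172.2 W × 87 s = 14981.4 J.
172.2 has 4 significant figures; 87 has 2.
Division/multiplication keeps the fewest: 2 significant figures.
Rounded: 1.5 × 10⁴ J.

1.5 × 10⁴ J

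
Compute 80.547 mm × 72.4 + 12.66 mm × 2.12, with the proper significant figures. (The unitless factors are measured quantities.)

80.547 × 72.4 = 5831.6028 → 5.83 × 10^3 mm (3 s.f., last digit at the 10^1 place).
12.66 × 2.12 = 26.8392 → 26.8 mm (3 s.f., last digit at the 10^-1 place).
Sum: 5858.442 mm; keep the coarser place, 10^1.
Result: 5.86 × 10^3 mm.

5.86 × 10^3 mm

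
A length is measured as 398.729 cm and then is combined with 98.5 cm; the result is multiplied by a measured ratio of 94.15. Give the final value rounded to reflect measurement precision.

4.681 × 10^4 cm

398.729 cm + 98.5 cm = 497.229 cm; the sum is limited to 1 decimal place (4 s.f.).
Carrying full precision, 497.229 × 94.15 = 46814.11035 cm; 94.15 has 4 s.f., so the result keeps min(4, 4) = 4 s.f.
Rounded to 4 significant figures: 4.681 × 10^4 cm.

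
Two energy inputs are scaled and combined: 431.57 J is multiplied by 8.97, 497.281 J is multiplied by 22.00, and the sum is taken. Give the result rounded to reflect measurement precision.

431.57 × 8.97 = 3871.1829 → 3.87 × 10³ J (3 s.f., last digit at the 10^1 place).
497.281 × 22.00 = 10940.182 → 1.094 × 10⁴ J (4 s.f., last digit at the 10^1 place).
Sum: 14811.3649 J; keep the coarser place, 10^1.
Result: 1.481 × 10⁴ J.

1.481 × 10⁴ J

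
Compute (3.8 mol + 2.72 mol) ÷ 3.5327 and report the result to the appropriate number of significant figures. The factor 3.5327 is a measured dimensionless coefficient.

1.8 mol

3.8 mol + 2.72 mol = 6.52 mol; the sum is limited to 1 decimal place (2 s.f.).
Carrying full precision, 6.52 ÷ 3.5327 = 1.84561383644… mol; 3.5327 has 5 s.f., so the result keeps min(2, 5) = 2 s.f.
Rounded to 2 significant figures: 1.8 mol.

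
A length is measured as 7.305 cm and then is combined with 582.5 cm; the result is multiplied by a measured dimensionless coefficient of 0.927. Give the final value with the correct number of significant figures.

7.305 cm + 582.5 cm = 589.805 cm; the sum is limited to 1 decimal place (4 s.f.).
Carrying full precision, 589.805 × 0.927 = 546.749235 cm; 0.927 has 3 s.f., so the result keeps min(4, 3) = 3 s.f.
Rounded to 3 significant figures: 547 cm.

547 cm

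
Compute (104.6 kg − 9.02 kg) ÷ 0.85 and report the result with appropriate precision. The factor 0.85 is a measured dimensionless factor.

104.6 kg − 9.02 kg = 95.58 kg; the difference is limited to 1 decimal place (3 s.f.).
Carrying full precision, 95.58 ÷ 0.85 = 112.447058824… kg; 0.85 has 2 s.f., so the result keeps min(3, 2) = 2 s.f.
Rounded to 2 significant figures: 1.1 × 10^2 kg.

1.1 × 10^2 kg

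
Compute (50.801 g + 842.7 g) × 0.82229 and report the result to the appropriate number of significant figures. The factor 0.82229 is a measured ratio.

50.801 g + 842.7 g = 893.501 g; the sum is limited to 1 decimal place (4 s.f.).
Carrying full precision, 893.501 × 0.82229 = 734.71693729 g; 0.82229 has 5 s.f., so the result keeps min(4, 5) = 4 s.f.
Rounded to 4 significant figures: 734.7 g.

734.7 g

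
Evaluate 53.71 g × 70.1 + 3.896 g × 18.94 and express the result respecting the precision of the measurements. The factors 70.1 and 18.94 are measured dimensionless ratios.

3.84 × 10³ g

53.71 × 70.1 = 3765.071 → 3.77 × 10³ g (3 s.f., last digit at the 10^1 place).
3.896 × 18.94 = 73.79024 → 73.79 g (4 s.f., last digit at the 10^-2 place).
Sum: 3838.86124 g; keep the coarser place, 10^1.
Result: 3.84 × 10³ g.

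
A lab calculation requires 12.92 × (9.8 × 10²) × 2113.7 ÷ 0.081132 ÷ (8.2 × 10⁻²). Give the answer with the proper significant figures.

12.92 × (9.8 × 10²) × 2113.7 ÷ 0.081132 ÷ (8.2 × 10⁻²) = 4.02277648109 × 10^9…
Multiplication/division keeps the fewest significant figures: 12.92 → 4 s.f., 9.8 × 10² → 2 s.f., 2113.7 → 5 s.f., 0.081132 → 5 s.f., 8.2 × 10⁻² → 2 s.f.; limit is 2.
Rounded to 2 significant figures: 4.0 × 10⁹.

4.0 × 10⁹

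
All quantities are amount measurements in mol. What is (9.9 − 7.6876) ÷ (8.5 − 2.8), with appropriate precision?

9.9 − 7.6876 = 2.2124, limited to 1 d.p. → 2 s.f.; 8.5 − 2.8 = 5.7, limited to 1 d.p. → 2 s.f.
Carrying full precision, 2.2124 ÷ 5.7 = 0.388140350877…; keep min(2, 2) = 2 s.f.
Rounded to 2 significant figures: 0.39.

0.39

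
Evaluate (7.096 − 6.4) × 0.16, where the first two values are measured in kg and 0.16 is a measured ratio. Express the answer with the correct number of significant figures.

7.096 kg − 6.4 kg = 0.696 kg; the difference is limited to 1 decimal place (1 s.f.).
Carrying full precision, 0.696 × 0.16 = 0.11136 kg; 0.16 has 2 s.f., so the result keeps min(1, 2) = 1 s.f.
Rounded to 1 significant figure: 0.1 kg.

0.1 kg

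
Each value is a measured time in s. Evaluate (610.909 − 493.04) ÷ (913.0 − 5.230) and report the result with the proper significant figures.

0.1298

610.909 − 493.04 = 117.869, limited to 2 d.p. → 5 s.f.; 913.0 − 5.230 = 907.770, limited to 1 d.p. → 4 s.f.
Carrying full precision, 117.869 ÷ 907.770 = 0.129844564152…; keep min(5, 4) = 4 s.f.
Rounded to 4 significant figures: 0.1298.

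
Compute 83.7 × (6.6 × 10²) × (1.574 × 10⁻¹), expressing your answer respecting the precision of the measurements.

83.7 × (6.6 × 10²) × (1.574 × 10⁻¹) = 8695.0908
Multiplication/division keeps the fewest significant figures: 83.7 → 3 s.f., 6.6 × 10² → 2 s.f., 1.574 × 10⁻¹ → 4 s.f.; limit is 2.
Rounded to 2 significant figures: 8.7 × 10³.

8.7 × 10³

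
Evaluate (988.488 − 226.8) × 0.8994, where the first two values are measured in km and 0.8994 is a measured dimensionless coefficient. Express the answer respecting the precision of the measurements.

685.1 km

988.488 km − 226.8 km = 761.688 km; the difference is limited to 1 decimal place (4 s.f.).
Carrying full precision, 761.688 × 0.8994 = 685.0621872 km; 0.8994 has 4 s.f., so the result keeps min(4, 4) = 4 s.f.
Rounded to 4 significant figures: 685.1 km.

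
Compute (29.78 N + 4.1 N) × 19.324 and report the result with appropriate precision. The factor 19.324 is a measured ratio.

29.78 N + 4.1 N = 33.88 N; the sum is limited to 1 decimal place (3 s.f.).
Carrying full precision, 33.88 × 19.324 = 654.69712 N; 19.324 has 5 s.f., so the result keeps min(3, 5) = 3 s.f.
Rounded to 3 significant figures: 655 N.

655 N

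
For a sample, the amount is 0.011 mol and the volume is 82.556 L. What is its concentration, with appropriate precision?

concentration = 0.011 mol ÷ 82.556 L = 0.000133242889675… mol/L.
0.011 has 2 significant figures; 82.556 has 5.
Division/multiplication keeps the fewest: 2 significant figures.
Rounded: 1.3 × 10^-4 mol/L.

1.3 × 10^-4 mol/L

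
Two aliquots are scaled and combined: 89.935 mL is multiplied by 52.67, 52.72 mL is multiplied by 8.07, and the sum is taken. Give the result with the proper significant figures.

5162 mL

89.935 × 52.67 = 4736.87645 → 4737 mL (4 s.f., last digit at the 10^0 place).
52.72 × 8.07 = 425.4504 → 425 mL (3 s.f., last digit at the 10^0 place).
Sum: 5162.32685 mL; keep the coarser place, 10^0.
Result: 5162 mL.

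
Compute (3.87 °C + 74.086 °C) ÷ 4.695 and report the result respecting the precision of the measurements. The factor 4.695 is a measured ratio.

3.87 °C + 74.086 °C = 77.956 °C; the sum is limited to 2 decimal places (4 s.f.).
Carrying full precision, 77.956 ÷ 4.695 = 16.6040468584… °C; 4.695 has 4 s.f., so the result keeps min(4, 4) = 4 s.f.
Rounded to 4 significant figures: 16.60 °C.

16.60 °C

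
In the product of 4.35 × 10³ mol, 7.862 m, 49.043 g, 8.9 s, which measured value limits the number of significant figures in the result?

4.35 × 10³ mol → 3 s.f.; 7.862 m → 4 s.f.; 49.043 g → 5 s.f.; 8.9 s → 2 s.f.
The fewest is 2 significant figures, from 8.9 s.

8.9 s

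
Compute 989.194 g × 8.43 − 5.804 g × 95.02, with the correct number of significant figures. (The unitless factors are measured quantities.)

989.194 × 8.43 = 8338.90542 → 8.34 × 10^3 g (3 s.f., last digit at the 10^1 place).
5.804 × 95.02 = 551.49608 → 551.5 g (4 s.f., last digit at the 10^-1 place).
Difference: 7787.40934 g; keep the coarser place, 10^1.
Result: 7.79 × 10^3 g.

7.79 × 10^3 g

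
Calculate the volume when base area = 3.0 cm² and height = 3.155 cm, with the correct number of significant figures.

volume = 3.0 cm² × 3.155 cm = 9.465 cm³.
3.0 has 2 significant figures; 3.155 has 4.
Division/multiplication keeps the fewest: 2 significant figures.
Rounded: 9.5 cm³.

9.5 cm³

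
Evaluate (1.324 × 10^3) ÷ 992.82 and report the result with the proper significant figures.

(1.324 × 10^3) ÷ 992.82 = 1.333575069…
Multiplication/division keeps the fewest significant figures: 1.324 × 10^3 → 4 s.f., 992.82 → 5 s.f.; limit is 4.
Rounded to 4 significant figures: 1.334.

1.334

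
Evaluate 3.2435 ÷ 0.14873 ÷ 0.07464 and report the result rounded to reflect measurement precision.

292.2

3.2435 ÷ 0.14873 ÷ 0.07464 = 292.175431155…
Multiplication/division keeps the fewest significant figures: 3.2435 → 5 s.f., 0.14873 → 5 s.f., 0.07464 → 4 s.f.; limit is 4.
Rounded to 4 significant figures: 292.2.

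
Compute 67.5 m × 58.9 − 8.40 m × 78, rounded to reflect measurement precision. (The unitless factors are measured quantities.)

67.5 × 58.9 = 3975.75 → 3.98 × 10³ m (3 s.f., last digit at the 10^1 place).
8.40 × 78 = 655.2 → 6.6 × 10² m (2 s.f., last digit at the 10^1 place).
Difference: 3320.55 m; keep the coarser place, 10^1.
Result: 3.32 × 10³ m.

3.32 × 10³ m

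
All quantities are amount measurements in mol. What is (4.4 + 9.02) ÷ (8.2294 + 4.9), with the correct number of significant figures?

1.02

4.4 + 9.02 = 13.42, limited to 1 d.p. → 3 s.f.; 8.2294 + 4.9 = 13.1294, limited to 1 d.p. → 3 s.f.
Carrying full precision, 13.42 ÷ 13.1294 = 1.02213353238…; keep min(3, 3) = 3 s.f.
Rounded to 3 significant figures: 1.02.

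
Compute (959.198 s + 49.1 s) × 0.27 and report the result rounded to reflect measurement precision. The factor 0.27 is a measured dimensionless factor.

959.198 s + 49.1 s = 1008.298 s; the sum is limited to 1 decimal place (5 s.f.).
Carrying full precision, 1008.298 × 0.27 = 272.24046 s; 0.27 has 2 s.f., so the result keeps min(5, 2) = 2 s.f.
Rounded to 2 significant figures: 2.7 × 10^2 s.

2.7 × 10^2 s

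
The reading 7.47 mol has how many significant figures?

7.47: every digit is nonzero and significant.

3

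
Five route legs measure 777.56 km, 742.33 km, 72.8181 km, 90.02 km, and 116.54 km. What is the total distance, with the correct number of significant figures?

777.56 km + 742.33 km + 72.8181 km + 90.02 km + 116.54 km = 1799.2681 km.
Addition/subtraction keeps the fewest decimal places: 777.56 → 2 decimal places, 742.33 → 2 decimal places, 72.8181 → 4 decimal places, 90.02 → 2 decimal places, 116.54 → 2 decimal places; limit is 2.
Rounded to 2 decimal places: 1.79927 × 10^3 km.

1.79927 × 10^3 km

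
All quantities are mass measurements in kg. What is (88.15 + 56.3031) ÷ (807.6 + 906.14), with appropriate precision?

0.084291

88.15 + 56.3031 = 144.4531, limited to 2 d.p. → 5 s.f.; 807.6 + 906.14 = 1713.74, limited to 1 d.p. → 5 s.f.
Carrying full precision, 144.4531 ÷ 1713.74 = 0.0842911410132…; keep min(5, 5) = 5 s.f.
Rounded to 5 significant figures: 0.084291.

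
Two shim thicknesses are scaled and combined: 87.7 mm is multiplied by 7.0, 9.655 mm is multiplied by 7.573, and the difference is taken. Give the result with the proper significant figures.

87.7 × 7.0 = 613.9 → 6.1 × 10² mm (2 s.f., last digit at the 10^1 place).
9.655 × 7.573 = 73.117315 → 73.12 mm (4 s.f., last digit at the 10^-2 place).
Difference: 540.782685 mm; keep the coarser place, 10^1.
Result: 5.4 × 10² mm.

5.4 × 10² mm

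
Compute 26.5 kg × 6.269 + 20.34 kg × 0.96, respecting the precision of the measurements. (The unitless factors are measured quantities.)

186 kg

26.5 × 6.269 = 166.1285 → 166 kg (3 s.f., last digit at the 10^0 place).
20.34 × 0.96 = 19.5264 → 20. kg (2 s.f., last digit at the 10^0 place).
Sum: 185.6549 kg; keep the coarser place, 10^0.
Result: 186 kg.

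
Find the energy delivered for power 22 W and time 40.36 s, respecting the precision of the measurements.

energy delivered = 22 W × 40.36 s = 887.92 J.
22 has 2 significant figures; 40.36 has 4.
Division/multiplication keeps the fewest: 2 significant figures.
Rounded: 8.9 × 10² J.

8.9 × 10² J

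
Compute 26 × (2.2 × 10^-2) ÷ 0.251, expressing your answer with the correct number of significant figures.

2.3

26 × (2.2 × 10^-2) ÷ 0.251 = 2.27888446215…
Multiplication/division keeps the fewest significant figures: 26 → 2 s.f., 2.2 × 10^-2 → 2 s.f., 0.251 → 3 s.f.; limit is 2.
Rounded to 2 significant figures: 2.3.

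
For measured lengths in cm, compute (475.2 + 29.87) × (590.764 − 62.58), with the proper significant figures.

475.2 + 29.87 = 505.07, limited to 1 d.p. → 4 s.f.; 590.764 − 62.58 = 528.184, limited to 2 d.p. → 5 s.f.
Carrying full precision, 505.07 × 528.184 = 266769.89288; keep min(4, 5) = 4 s.f.
Rounded to 4 significant figures: 2.668 × 10^5 cm².

2.668 × 10^5 cm²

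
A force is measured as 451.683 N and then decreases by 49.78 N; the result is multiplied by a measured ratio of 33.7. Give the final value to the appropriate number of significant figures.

451.683 N − 49.78 N = 401.903 N; the difference is limited to 2 decimal places (5 s.f.).
Carrying full precision, 401.903 × 33.7 = 13544.1311 N; 33.7 has 3 s.f., so the result keeps min(5, 3) = 3 s.f.
Rounded to 3 significant figures: 1.35 × 10^4 N.

1.35 × 10^4 N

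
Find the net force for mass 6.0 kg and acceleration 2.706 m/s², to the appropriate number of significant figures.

16 N

net force = 6.0 kg × 2.706 m/s² = 16.236 N.
6.0 has 2 significant figures; 2.706 has 4.
Division/multiplication keeps the fewest: 2 significant figures.
Rounded: 16 N.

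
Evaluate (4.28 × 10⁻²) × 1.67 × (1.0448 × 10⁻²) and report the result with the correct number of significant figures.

7.47 × 10⁻⁴

(4.28 × 10⁻²) × 1.67 × (1.0448 × 10⁻²) = 0.000746781248
Multiplication/division keeps the fewest significant figures: 4.28 × 10⁻² → 3 s.f., 1.67 → 3 s.f., 1.0448 × 10⁻² → 5 s.f.; limit is 3.
Rounded to 3 significant figures: 7.47 × 10⁻⁴.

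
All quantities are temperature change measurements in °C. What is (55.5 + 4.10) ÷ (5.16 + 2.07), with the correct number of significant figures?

8.24

55.5 + 4.10 = 59.60, limited to 1 d.p. → 3 s.f.; 5.16 + 2.07 = 7.23, limited to 2 d.p. → 3 s.f.
Carrying full precision, 59.60 ÷ 7.23 = 8.24343015214…; keep min(3, 3) = 3 s.f.
Rounded to 3 significant figures: 8.24.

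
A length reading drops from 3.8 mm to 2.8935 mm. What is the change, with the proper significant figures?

3.8 mm − 2.8935 mm = 0.9065 mm.
Addition/subtraction keeps the fewest decimal places: 3.8 → 1 decimal place, 2.8935 → 4 decimal places; limit is 1.
Rounded to 1 decimal place: 0.9 mm.

0.9 mm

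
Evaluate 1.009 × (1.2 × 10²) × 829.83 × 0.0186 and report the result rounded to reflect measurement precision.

1.9 × 10³

1.009 × (1.2 × 10²) × 829.83 × 0.0186 = 1868.85018504
Multiplication/division keeps the fewest significant figures: 1.009 → 4 s.f., 1.2 × 10² → 2 s.f., 829.83 → 5 s.f., 0.0186 → 3 s.f.; limit is 2.
Rounded to 2 significant figures: 1.9 × 10³.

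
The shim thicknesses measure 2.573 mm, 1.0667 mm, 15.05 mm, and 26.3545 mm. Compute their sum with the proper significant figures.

45.04 mm

2.573 mm + 1.0667 mm + 15.05 mm + 26.3545 mm = 45.0442 mm.
Addition/subtraction keeps the fewest decimal places: 2.573 → 3 decimal places, 1.0667 → 4 decimal places, 15.05 → 2 decimal places, 26.3545 → 4 decimal places; limit is 2.
Rounded to 2 decimal places: 45.04 mm.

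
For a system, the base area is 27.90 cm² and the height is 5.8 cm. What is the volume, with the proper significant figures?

volume = 27.90 cm² × 5.8 cm = 161.82 cm³.
27.90 has 4 significant figures; 5.8 has 2.
Division/multiplication keeps the fewest: 2 significant figures.
Rounded: 1.6 × 10^2 cm³.

1.6 × 10^2 cm³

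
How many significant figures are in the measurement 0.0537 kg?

0.0537: leading zeros are not significant.

3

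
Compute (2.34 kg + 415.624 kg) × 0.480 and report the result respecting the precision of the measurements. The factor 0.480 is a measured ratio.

2.34 kg + 415.624 kg = 417.964 kg; the sum is limited to 2 decimal places (5 s.f.).
Carrying full precision, 417.964 × 0.480 = 200.62272 kg; 0.480 has 3 s.f., so the result keeps min(5, 3) = 3 s.f.
Rounded to 3 significant figures: 201 kg.

201 kg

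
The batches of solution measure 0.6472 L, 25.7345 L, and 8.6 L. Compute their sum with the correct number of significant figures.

0.6472 L + 25.7345 L + 8.6 L = 34.9817 L.
Addition/subtraction keeps the fewest decimal places: 0.6472 → 4 decimal places, 25.7345 → 4 decimal places, 8.6 → 1 decimal place; limit is 1.
Rounded to 1 decimal place: 35.0 L.

35.0 L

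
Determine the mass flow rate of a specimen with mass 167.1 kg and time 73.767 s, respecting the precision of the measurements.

2.265 kg/s

mass flow rate = 167.1 kg ÷ 73.767 s = 2.26524055472… kg/s.
167.1 has 4 significant figures; 73.767 has 5.
Division/multiplication keeps the fewest: 4 significant figures.
Rounded: 2.265 kg/s.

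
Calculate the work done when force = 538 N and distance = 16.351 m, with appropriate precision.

work done = 538 N × 16.351 m = 8796.838 J.
538 has 3 significant figures; 16.351 has 5.
Division/multiplication keeps the fewest: 3 significant figures.
Rounded: 8.80 × 10^3 J.

8.80 × 10^3 J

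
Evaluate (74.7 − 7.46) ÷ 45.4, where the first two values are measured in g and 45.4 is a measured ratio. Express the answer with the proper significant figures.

1.48 g

74.7 g − 7.46 g = 67.24 g; the difference is limited to 1 decimal place (3 s.f.).
Carrying full precision, 67.24 ÷ 45.4 = 1.48105726872… g; 45.4 has 3 s.f., so the result keeps min(3, 3) = 3 s.f.
Rounded to 3 significant figures: 1.48 g.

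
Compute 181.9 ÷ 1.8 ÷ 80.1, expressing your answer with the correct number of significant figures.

1.3

181.9 ÷ 1.8 ÷ 80.1 = 1.26161742267…
Multiplication/division keeps the fewest significant figures: 181.9 → 4 s.f., 1.8 → 2 s.f., 80.1 → 3 s.f.; limit is 2.
Rounded to 2 significant figures: 1.3.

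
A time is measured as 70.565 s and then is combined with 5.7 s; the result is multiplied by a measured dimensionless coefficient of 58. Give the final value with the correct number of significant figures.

70.565 s + 5.7 s = 76.265 s; the sum is limited to 1 decimal place (3 s.f.).
Carrying full precision, 76.265 × 58 = 4423.37 s; 58 has 2 s.f., so the result keeps min(3, 2) = 2 s.f.
Rounded to 2 significant figures: 4.4 × 10^3 s.

4.4 × 10^3 s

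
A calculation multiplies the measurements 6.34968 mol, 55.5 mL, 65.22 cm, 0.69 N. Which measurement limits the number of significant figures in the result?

6.34968 mol → 6 s.f.; 55.5 mL → 3 s.f.; 65.22 cm → 4 s.f.; 0.69 N → 2 s.f.
The fewest is 2 significant figures, from 0.69 N.

0.69 N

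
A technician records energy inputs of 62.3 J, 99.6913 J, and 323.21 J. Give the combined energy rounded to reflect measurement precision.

62.3 J + 99.6913 J + 323.21 J = 485.2013 J.
Addition/subtraction keeps the fewest decimal places: 62.3 → 1 decimal place, 99.6913 → 4 decimal places, 323.21 → 2 decimal places; limit is 1.
Rounded to 1 decimal place: 485.2 J.

485.2 J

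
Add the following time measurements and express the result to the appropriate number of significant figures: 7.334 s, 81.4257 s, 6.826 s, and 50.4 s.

7.334 s + 81.4257 s + 6.826 s + 50.4 s = 145.9857 s.
Addition/subtraction keeps the fewest decimal places: 7.334 → 3 decimal places, 81.4257 → 4 decimal places, 6.826 → 3 decimal places, 50.4 → 1 decimal place; limit is 1.
Rounded to 1 decimal place: 146.0 s.

146.0 s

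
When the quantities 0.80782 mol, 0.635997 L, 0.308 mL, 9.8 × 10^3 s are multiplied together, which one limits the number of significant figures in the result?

0.80782 mol → 5 s.f.; 0.635997 L → 6 s.f.; 0.308 mL → 3 s.f.; 9.8 × 10^3 s → 2 s.f.
The fewest is 2 significant figures, from 9.8 × 10^3 s.

9.8 × 10^3 s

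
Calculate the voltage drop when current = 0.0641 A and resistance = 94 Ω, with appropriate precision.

voltage drop = 0.0641 A × 94 Ω = 6.0254 V.
0.0641 has 3 significant figures; 94 has 2.
Division/multiplication keeps the fewest: 2 significant figures.
Rounded: 6.0 V.

6.0 V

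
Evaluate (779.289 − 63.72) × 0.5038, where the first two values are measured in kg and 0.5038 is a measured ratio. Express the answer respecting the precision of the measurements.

360.5 kg

779.289 kg − 63.72 kg = 715.569 kg; the difference is limited to 2 decimal places (5 s.f.).
Carrying full precision, 715.569 × 0.5038 = 360.5036622 kg; 0.5038 has 4 s.f., so the result keeps min(5, 4) = 4 s.f.
Rounded to 4 significant figures: 360.5 kg.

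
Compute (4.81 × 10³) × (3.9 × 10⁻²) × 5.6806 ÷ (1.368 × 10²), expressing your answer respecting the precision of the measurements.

(4.81 × 10³) × (3.9 × 10⁻²) × 5.6806 ÷ (1.368 × 10²) = 7.78964732456…
Multiplication/division keeps the fewest significant figures: 4.81 × 10³ → 3 s.f., 3.9 × 10⁻² → 2 s.f., 5.6806 → 5 s.f., 1.368 × 10² → 4 s.f.; limit is 2.
Rounded to 2 significant figures: 7.8.

7.8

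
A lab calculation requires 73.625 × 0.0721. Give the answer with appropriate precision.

5.31

73.625 × 0.0721 = 5.3083625
Multiplication/division keeps the fewest significant figures: 73.625 → 5 s.f., 0.0721 → 3 s.f.; limit is 3.
Rounded to 3 significant figures: 5.31.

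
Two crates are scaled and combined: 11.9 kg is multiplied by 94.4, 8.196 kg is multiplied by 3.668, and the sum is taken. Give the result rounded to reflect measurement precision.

1.15 × 10³ kg

11.9 × 94.4 = 1123.36 → 1.12 × 10³ kg (3 s.f., last digit at the 10^1 place).
8.196 × 3.668 = 30.062928 → 30.06 kg (4 s.f., last digit at the 10^-2 place).
Sum: 1153.422928 kg; keep the coarser place, 10^1.
Result: 1.15 × 10³ kg.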